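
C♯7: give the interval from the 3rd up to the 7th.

C♯7 is spelled C♯, E♯, G♯, B.
So we need the interval from E♯ up to B.
E♯ up to B is 6 semitones, a half step narrower than a perfect fifth, so the interval is diminished.

diminished fifth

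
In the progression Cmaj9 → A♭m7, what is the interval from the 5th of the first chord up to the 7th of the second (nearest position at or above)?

The 5th of Cmaj9 is G; the 7th of A♭m7 is G♭.
G up to G♭ is 11 semitones, a half step narrower than a perfect octave, so the interval is diminished.

diminished 8th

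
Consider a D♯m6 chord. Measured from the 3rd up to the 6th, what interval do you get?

augmented fourth

D♯min6 is spelled D♯–F♯–A♯–B♯.
The 3rd is F♯ and the 6th is B♯.
4 letter names make it a fourth; at 6 semitones (a half step wider than perfect) the quality is augmented.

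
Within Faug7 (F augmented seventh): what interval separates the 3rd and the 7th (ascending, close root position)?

F augmented seventh is spelled F–A–C#–Eb.
That puts A below Eb.
5 letter names make it a fifth; at 6 semitones (a half step narrower than perfect) the quality is diminished.
This 3–7 tritone is the characteristic tension at the heart of the dominant sound.

diminished 5th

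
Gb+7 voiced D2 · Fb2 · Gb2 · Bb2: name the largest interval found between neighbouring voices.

Adjacent intervals: D2→Fb2 = diminished third; Fb2→Gb2 = major second; Gb2→Bb2 = major third.
The largest is Gb2 to Bb2, a major third (4 semitones).

major third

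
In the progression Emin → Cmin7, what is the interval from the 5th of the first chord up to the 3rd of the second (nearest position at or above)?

diminished fourth

Emin has B as its 5th, and Cmin7 has Eb as its 3rd.
From B to Eb: 4 semitones over a fourth = diminished.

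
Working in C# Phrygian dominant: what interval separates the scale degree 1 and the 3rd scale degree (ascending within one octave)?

M3

Spelling C# Phrygian dominant: C# D E# F# G# A B.
So we need the interval from C# up to E#.
From C# to E# is 4 semitones, exactly the major third.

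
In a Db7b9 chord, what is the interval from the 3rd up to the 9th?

diminished seventh

The chord tones of Db7b9 (Db dominant seventh flat nine) are Db-F-Ab-Cb-Ebb.
The 3rd is F and the 9th is Ebb.
F up to Ebb is 9 semitones, a whole step narrower than a major seventh, so the interval is diminished.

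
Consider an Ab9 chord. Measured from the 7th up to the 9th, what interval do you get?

Ab9: Ab-C-Eb-Gb-Bb.
So we need the interval from Gb up to Bb.
Gb up to Bb spans 3 letter names and 4 semitones — a major third.

major third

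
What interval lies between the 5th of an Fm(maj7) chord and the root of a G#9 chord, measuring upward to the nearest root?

augmented fifth

Fm(maj7) has C as its 5th, and G#9 has G# as its root.
5 letter names make it a fifth; at 8 semitones (a half step wider than perfect) the quality is augmented.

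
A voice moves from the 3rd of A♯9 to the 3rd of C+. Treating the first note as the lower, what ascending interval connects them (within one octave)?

diminished third

The 3rd of A♯9 is C𝄪; the 3rd of C+ is E.
C𝄪 up to E is 2 semitones, a whole step narrower than a major third, so the interval is diminished.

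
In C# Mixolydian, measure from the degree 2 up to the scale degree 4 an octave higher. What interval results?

m10

C# mixolydian: C# D# E# F# G# A# B.
Degree 2 = D#; 4th degree (up an octave) = F#.
D# up to F# is 15 semitones, a half step narrower than a major tenth, so the interval is minor.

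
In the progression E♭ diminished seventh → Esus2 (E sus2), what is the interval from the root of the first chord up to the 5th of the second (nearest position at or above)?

augmented 5th

E♭ diminished seventh has E♭ as its root, and Esus2 (E sus2) has B as its 5th.
E♭ up to B is 8 semitones, a half step wider than a perfect fifth, so the interval is augmented.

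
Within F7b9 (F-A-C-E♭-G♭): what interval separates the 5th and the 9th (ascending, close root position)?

diminished fifth

That puts C below G♭.
C up to G♭ is 6 semitones, a half step narrower than a perfect fifth, so the interval is diminished.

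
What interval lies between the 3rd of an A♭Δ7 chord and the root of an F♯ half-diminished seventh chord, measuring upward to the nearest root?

A4

The 3rd of A♭Δ7 is C; the root of F♯ half-diminished seventh is F♯.
From C to F♯: 6 semitones over a fourth = augmented.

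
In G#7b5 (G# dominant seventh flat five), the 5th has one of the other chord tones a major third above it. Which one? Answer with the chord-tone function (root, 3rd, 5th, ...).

7th

Spelling the chord: G# B# D F#.
The 5th is D. A major third above D is F#.
F# is the chord's 7th.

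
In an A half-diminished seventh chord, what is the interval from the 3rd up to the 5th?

A half-diminished seventh: A-C-Eb-G.
That puts C below Eb.
C up to Eb is 3 semitones, a half step narrower than a major third, so the interval is minor.

minor third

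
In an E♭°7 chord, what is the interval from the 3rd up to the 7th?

diminished 5th

The chord tones of E♭ diminished seventh are E♭-G♭-B𝄫-D𝄫.
That puts G♭ below D𝄫.
From G♭ to D𝄫: 6 semitones over a fifth = diminished.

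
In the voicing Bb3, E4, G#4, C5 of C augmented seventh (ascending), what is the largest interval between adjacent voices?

A4

Adjacent intervals: Bb3→E4 = augmented fourth; E4→G#4 = major third; G#4→C5 = diminished fourth.
The largest is Bb3 to E4, an augmented fourth (6 semitones).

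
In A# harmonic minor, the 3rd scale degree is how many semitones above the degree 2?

1

The scale is A# B# C# D# E# F# G##.
B# up to C# is a minor second — 1 semitone.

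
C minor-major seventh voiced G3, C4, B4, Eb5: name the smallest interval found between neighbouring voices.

diminished fourth

Adjacent intervals: G3→C4 = perfect fourth; C4→B4 = major seventh; B4→Eb5 = diminished fourth.
The smallest is B4 to Eb5, a diminished fourth (4 semitones).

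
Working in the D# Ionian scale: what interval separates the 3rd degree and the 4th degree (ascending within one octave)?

The scale runs D# E# F## G# A# B# C##.
So we need the interval from F## up to G#.
2 letter names make it a second; at 1 semitone (a half step narrower than major) the quality is minor.

minor second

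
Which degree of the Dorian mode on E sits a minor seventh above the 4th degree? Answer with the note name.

G

The scale is E F♯ G A B C♯ D.
The 4th degree is A; a minor seventh above that is G — scale degree 3.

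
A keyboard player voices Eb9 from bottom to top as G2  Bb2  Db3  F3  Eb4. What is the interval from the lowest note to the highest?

The outer voices are G2 and Eb4.
From G to Eb: 20 semitones over a thirteenth = minor.

minor thirteenth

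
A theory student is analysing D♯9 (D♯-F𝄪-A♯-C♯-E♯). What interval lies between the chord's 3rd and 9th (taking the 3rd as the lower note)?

That puts F𝄪 below E♯.
From F𝄪 to E♯: 10 semitones over a seventh = minor.

m7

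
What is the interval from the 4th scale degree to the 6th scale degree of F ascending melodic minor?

F melodic minor: F G Ab Bb C D E.
The 4th scale degree is Bb and the scale degree 6 is D.
From Bb to D is 4 semitones, exactly the major third.

major third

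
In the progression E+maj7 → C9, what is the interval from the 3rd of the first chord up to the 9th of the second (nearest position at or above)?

diminished fifth

The 3rd of E+maj7 is G♯; the 9th of C9 is D.
From G♯ to D: 6 semitones over a fifth = diminished.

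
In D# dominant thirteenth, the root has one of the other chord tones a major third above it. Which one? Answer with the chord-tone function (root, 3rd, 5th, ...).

3rd

D#13: D#, F##, A#, C#, E#, B#.
The root is D#. A major third above D# is F##.
F## is the chord's 3rd.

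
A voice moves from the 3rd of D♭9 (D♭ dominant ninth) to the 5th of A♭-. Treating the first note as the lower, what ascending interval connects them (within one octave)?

D♭9 (D♭ dominant ninth) has F as its 3rd, and A♭- has E♭ as its 5th.
From F to E♭: 10 semitones over a seventh = minor.

minor seventh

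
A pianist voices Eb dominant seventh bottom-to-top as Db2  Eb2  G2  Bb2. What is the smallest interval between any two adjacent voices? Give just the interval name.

major second

Adjacent intervals: Db2→Eb2 = major second; Eb2→G2 = major third; G2→Bb2 = minor third.
The smallest is Db2 to Eb2, a major second (2 semitones).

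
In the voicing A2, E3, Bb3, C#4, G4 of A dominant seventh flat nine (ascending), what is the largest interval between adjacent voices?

perfect 5th

Adjacent intervals: A2→E3 = perfect fifth; E3→Bb3 = diminished fifth; Bb3→C#4 = augmented second; C#4→G4 = diminished fifth.
The largest is A2 to E3, a perfect fifth (7 semitones).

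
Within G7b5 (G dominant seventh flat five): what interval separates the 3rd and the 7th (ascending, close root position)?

diminished 5th

The chord tones of G7b5 (G dominant seventh flat five) are G–B–Db–F.
So we need the interval from B up to F.
From B to F: 6 semitones over a fifth = diminished.
That tritone between 3rd and 7th is what gives the dominant seventh its pull toward resolution.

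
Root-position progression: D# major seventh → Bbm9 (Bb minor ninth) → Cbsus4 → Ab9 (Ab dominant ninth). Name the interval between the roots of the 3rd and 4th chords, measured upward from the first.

The roots are Cb and Ab.
Cb up to Ab spans 6 letter names and 9 semitones — a major sixth.

M6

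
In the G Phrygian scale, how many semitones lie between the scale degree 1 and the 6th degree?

8

The scale is G A♭ B♭ C D E♭ F.
G up to E♭ is a minor sixth — 8 semitones.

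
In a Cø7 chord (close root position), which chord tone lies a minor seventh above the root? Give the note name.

Bb

C half-diminished seventh is spelled C-Eb-Gb-Bb.
The root is C. A minor seventh above C is Bb.
Bb is the chord's 7th.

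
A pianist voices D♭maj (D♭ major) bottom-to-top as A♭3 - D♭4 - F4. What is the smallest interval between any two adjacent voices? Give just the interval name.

major 3rd

Adjacent intervals: A♭3→D♭4 = perfect fourth; D♭4→F4 = major third.
The smallest is D♭4 to F4, a major third (4 semitones).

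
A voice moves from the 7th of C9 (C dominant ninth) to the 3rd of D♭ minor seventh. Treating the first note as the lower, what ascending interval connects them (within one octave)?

diminished fifth

C9 (C dominant ninth) has B♭ as its 7th, and D♭ minor seventh has F♭ as its 3rd.
5 letter names make it a fifth; at 6 semitones (a half step narrower than perfect) the quality is diminished.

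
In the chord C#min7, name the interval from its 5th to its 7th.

minor third

C# minor seventh: C#, E, G#, B.
5th = G#; 7th = B.
From G# to B: 3 semitones over a third = minor.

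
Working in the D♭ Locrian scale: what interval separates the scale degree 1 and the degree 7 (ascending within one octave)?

The scale runs D♭ E𝄫 F♭ G♭ A𝄫 B𝄫 C♭.
The scale degree 1 is D♭ and the 7th degree is C♭.
D♭ up to C♭ is 10 semitones, a half step narrower than a major seventh, so the interval is minor.

m7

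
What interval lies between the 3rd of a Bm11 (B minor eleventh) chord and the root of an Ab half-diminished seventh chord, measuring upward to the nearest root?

Bm11 (B minor eleventh) has D as its 3rd, and Ab half-diminished seventh has Ab as its root.
From D to Ab: 6 semitones over a fifth = diminished.

diminished 5th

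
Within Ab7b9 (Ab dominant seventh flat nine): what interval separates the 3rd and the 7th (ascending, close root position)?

diminished fifth

Ab7b9 (Ab dominant seventh flat nine) is spelled Ab–C–Eb–Gb–Bbb.
So we need the interval from C up to Gb.
C up to Gb is 6 semitones, a half step narrower than a perfect fifth, so the interval is diminished.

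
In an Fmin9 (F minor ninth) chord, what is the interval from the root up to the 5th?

perfect 5th

Fm9 is spelled F-Ab-C-Eb-G.
So we need the interval from F up to C.
From F to C is 7 semitones, exactly the perfect fifth.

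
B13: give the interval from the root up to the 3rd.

Spelling the chord: B–D#–F#–A–C#–G#.
The root is B and the 3rd is D#.
B up to D# spans 3 letter names and 4 semitones — a major third.

major third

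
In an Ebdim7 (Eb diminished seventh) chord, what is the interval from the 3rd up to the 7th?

diminished fifth

Eb°7: Eb-Gb-Bbb-Dbb.
That puts Gb below Dbb.
5 letter names make it a fifth; at 6 semitones (a half step narrower than perfect) the quality is diminished.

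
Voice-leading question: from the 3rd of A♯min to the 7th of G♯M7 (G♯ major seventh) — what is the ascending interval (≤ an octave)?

The 3rd of A♯min is C♯; the 7th of G♯M7 (G♯ major seventh) is F𝄪.
C♯ up to F𝄪 is 6 semitones, a half step wider than a perfect fourth, so the interval is augmented.

augmented fourth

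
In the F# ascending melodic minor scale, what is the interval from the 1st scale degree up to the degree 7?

major seventh

The scale runs F# G# A B C# D# E#.
The 1st scale degree is F# and the 7th scale degree is E#.
From F# to E# is 11 semitones, exactly the major seventh.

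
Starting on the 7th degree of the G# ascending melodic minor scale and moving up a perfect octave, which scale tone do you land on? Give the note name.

The scale is G# A# B C# D# E# F##.
The 7th degree is F##; a perfect octave above that is F## — scale degree 7.

F##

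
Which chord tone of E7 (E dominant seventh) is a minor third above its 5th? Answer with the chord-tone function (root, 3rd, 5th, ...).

Spelling the chord: E G# B D.
The 5th is B. A minor third above B is D.
D is the chord's 7th.

7th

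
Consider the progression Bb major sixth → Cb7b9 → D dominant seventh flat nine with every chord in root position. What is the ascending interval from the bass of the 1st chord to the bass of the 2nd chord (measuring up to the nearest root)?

The roots are Bb and Cb.
From Bb to Cb: 1 semitone over a second = minor.

minor second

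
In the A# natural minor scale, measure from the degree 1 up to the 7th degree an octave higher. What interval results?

Spelling the A# natural minor scale: A# B# C# D# E# F# G#.
That puts A# below G#.
14 letter names make it a fourteenth; at 22 semitones (a half step narrower than major) the quality is minor.

m14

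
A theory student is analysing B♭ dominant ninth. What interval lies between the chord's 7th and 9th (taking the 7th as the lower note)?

B♭ dominant ninth is spelled B♭–D–F–A♭–C.
The 7th is A♭ and the 9th is C.
From A♭ to C is 4 semitones, exactly the major third.

major third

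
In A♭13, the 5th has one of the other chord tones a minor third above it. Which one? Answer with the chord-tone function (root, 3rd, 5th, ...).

7th

Spelling the chord: A♭–C–E♭–G♭–B♭–F.
The 5th is E♭. A minor third above E♭ is G♭.
G♭ is the chord's 7th.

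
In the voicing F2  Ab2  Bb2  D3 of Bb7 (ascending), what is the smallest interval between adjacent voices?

Adjacent intervals: F2→Ab2 = minor third; Ab2→Bb2 = major second; Bb2→D3 = major third.
The smallest is Ab2 to Bb2, a major second (2 semitones).

M2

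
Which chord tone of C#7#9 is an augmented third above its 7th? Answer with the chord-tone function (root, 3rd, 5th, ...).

9th

C#7#9 is spelled C# E# G# B D##.
The 7th is B. An augmented third above B is D##.
D## is the chord's 9th.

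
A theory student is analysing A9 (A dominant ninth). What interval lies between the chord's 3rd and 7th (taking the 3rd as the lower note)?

A dominant ninth: A–C♯–E–G–B.
That puts C♯ below G.
C♯ up to G is 6 semitones, a half step narrower than a perfect fifth, so the interval is diminished.
That tritone between 3rd and 7th is what gives the dominant seventh its pull toward resolution.

diminished 5th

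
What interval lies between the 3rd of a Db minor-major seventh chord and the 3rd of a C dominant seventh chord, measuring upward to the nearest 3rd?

Db minor-major seventh has Fb as its 3rd, and C dominant seventh has E as its 3rd.
Fb up to E is 12 semitones, a half step wider than a major seventh, so the interval is augmented.

augmented seventh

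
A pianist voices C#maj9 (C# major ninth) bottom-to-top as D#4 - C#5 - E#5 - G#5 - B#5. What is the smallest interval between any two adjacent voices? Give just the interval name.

Adjacent intervals: D#4→C#5 = minor seventh; C#5→E#5 = major third; E#5→G#5 = minor third; G#5→B#5 = major third.
The smallest is E#5 to G#5, a minor third (3 semitones).

minor 3rd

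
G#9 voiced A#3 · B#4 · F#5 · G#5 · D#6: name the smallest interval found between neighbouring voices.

Adjacent intervals: A#3→B#4 = major ninth; B#4→F#5 = diminished fifth; F#5→G#5 = major second; G#5→D#6 = perfect fifth.
The smallest is F#5 to G#5, a major second (2 semitones).

major 2nd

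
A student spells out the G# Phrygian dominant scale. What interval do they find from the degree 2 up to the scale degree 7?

Spelling the G# Phrygian dominant scale: G# A B# C# D# E F#.
So we need the interval from A up to F#.
A up to F# spans 6 letter names and 9 semitones — a major sixth.

major sixth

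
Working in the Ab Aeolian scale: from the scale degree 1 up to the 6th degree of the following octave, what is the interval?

minor thirteenth

The scale runs Ab Bb Cb Db Eb Fb Gb.
That puts Ab below Fb.
Ab up to Fb is 20 semitones, a half step narrower than a major thirteenth, so the interval is minor.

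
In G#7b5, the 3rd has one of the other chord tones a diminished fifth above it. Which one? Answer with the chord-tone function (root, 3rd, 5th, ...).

7th

G#7b5: G#-B#-D-F#.
The 3rd is B#. A diminished fifth above B# is F#.
F# is the chord's 7th.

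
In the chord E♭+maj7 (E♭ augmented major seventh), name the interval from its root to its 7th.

M7

E♭maj7#5: E♭ G B D.
Root = E♭; 7th = D.
From E♭ to D is 11 semitones, exactly the major seventh.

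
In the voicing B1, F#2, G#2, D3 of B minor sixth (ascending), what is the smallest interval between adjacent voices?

Adjacent intervals: B1→F#2 = perfect fifth; F#2→G#2 = major second; G#2→D3 = diminished fifth.
The smallest is F#2 to G#2, a major second (2 semitones).

major 2nd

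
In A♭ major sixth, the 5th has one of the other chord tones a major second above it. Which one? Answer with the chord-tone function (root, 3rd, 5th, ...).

6th

A♭6 is spelled A♭–C–E♭–F.
The 5th is E♭. A major second above E♭ is F.
F is the chord's 6th.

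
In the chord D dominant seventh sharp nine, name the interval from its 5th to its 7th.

Spelling the chord: D, F#, A, C, E#.
That puts A below C.
A up to C is 3 semitones, a half step narrower than a major third, so the interval is minor.

minor third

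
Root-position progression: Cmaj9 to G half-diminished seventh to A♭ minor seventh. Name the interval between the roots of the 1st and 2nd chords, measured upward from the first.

The roots are C and G.
Counting 5 letters and 7 half steps from C gives a perfect fifth.

perfect 5th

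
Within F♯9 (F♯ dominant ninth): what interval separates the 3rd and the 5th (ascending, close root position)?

F♯9: F♯, A♯, C♯, E, G♯.
That puts A♯ below C♯.
From A♯ to C♯: 3 semitones over a third = minor.

minor third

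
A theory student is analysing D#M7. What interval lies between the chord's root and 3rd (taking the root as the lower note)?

Spelling the chord: D#-F##-A#-C##.
Root = D#; 3rd = F##.
D# up to F## spans 3 letter names and 4 semitones — a major third.

major third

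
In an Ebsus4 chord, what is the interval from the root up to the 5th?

Spelling the chord: Eb, Ab, Bb.
Root = Eb; 5th = Bb.
Eb up to Bb spans 5 letter names and 7 semitones — a perfect fifth.

perfect fifth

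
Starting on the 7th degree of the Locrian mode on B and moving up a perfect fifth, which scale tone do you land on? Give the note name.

The scale is B C D E F G A.
The 7th degree is A; a perfect fifth above that is E — scale degree 4.

E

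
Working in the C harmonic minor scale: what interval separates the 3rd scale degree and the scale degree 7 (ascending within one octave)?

augmented fifth

The scale runs C D Eb F G Ab B.
That puts Eb below B.
Eb up to B is 8 semitones, a half step wider than a perfect fifth, so the interval is augmented.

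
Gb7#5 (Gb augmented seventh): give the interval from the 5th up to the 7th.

Spelling the chord: Gb Bb D Fb.
That puts D below Fb.
From D to Fb: 2 semitones over a third = diminished.

diminished third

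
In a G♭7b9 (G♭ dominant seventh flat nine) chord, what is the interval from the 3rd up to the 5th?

G♭7b9: G♭-B♭-D♭-F♭-A𝄫.
3rd = B♭; 5th = D♭.
B♭ up to D♭ is 3 semitones, a half step narrower than a major third, so the interval is minor.

minor third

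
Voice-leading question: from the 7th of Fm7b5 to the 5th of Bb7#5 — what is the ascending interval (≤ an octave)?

Fm7b5 has Eb as its 7th, and Bb7#5 has F# as its 5th.
Eb up to F# is 3 semitones, a half step wider than a major second, so the interval is augmented.

augmented second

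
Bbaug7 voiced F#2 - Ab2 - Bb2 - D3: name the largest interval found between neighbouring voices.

major 3rd

Adjacent intervals: F#2→Ab2 = diminished third; Ab2→Bb2 = major second; Bb2→D3 = major third.
The largest is Bb2 to D3, a major third (4 semitones).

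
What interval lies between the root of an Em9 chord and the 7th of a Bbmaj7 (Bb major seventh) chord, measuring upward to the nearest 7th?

Em9 has E as its root, and Bbmaj7 (Bb major seventh) has A as its 7th.
E up to A spans 4 letter names and 5 semitones — a perfect fourth.

perfect 4th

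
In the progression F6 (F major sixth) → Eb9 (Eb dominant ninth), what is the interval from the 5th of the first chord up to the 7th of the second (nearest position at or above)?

minor second

The 5th of F6 (F major sixth) is C; the 7th of Eb9 (Eb dominant ninth) is Db.
C up to Db is 1 semitone, a half step narrower than a major second, so the interval is minor.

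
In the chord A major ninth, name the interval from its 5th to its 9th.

perfect fifth

Amaj9 (A major ninth) is spelled A-C#-E-G#-B.
The 5th is E and the 9th is B.
From E to B is 7 semitones, exactly the perfect fifth.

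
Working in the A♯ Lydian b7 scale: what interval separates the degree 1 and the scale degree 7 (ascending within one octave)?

minor seventh

Spelling the A♯ Lydian b7 scale: A♯ B♯ C𝄪 D𝄪 E♯ F𝄪 G♯.
The degree 1 is A♯ and the 7th degree is G♯.
7 letter names make it a seventh; at 10 semitones (a half step narrower than major) the quality is minor.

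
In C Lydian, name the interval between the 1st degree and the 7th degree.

M7

Spelling C Lydian: C D E F# G A B.
So we need the interval from C up to B.
C up to B spans 7 letter names and 11 semitones — a major seventh.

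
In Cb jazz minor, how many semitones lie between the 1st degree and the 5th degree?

7

The scale is Cb Db Ebb Fb Gb Ab Bb.
Cb up to Gb is a perfect fifth — 7 semitones.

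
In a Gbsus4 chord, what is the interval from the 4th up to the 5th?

major second

Gbsus4 (Gb sus4): Gb–Cb–Db.
So we need the interval from Cb up to Db.
Cb up to Db spans 2 letter names and 2 semitones — a major second.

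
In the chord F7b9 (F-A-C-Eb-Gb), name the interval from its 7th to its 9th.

m3

That puts Eb below Gb.
3 letter names make it a third; at 3 semitones (a half step narrower than major) the quality is minor.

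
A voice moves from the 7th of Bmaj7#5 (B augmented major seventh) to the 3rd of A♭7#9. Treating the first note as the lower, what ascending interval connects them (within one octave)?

Bmaj7#5 (B augmented major seventh) has A♯ as its 7th, and A♭7#9 has C as its 3rd.
From A♯ to C: 2 semitones over a third = diminished.

diminished third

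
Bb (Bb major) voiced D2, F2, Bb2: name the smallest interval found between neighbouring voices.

Adjacent intervals: D2→F2 = minor third; F2→Bb2 = perfect fourth.
The smallest is D2 to F2, a minor third (3 semitones).

m3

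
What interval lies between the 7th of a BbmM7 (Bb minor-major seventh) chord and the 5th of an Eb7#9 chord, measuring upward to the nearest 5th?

minor second

The 7th of BbmM7 (Bb minor-major seventh) is A; the 5th of Eb7#9 is Bb.
A up to Bb is 1 semitone, a half step narrower than a major second, so the interval is minor.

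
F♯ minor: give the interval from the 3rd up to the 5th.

major third

F♯m (F♯ minor): F♯ A C♯.
3rd = A; 5th = C♯.
A up to C♯ spans 3 letter names and 4 semitones — a major third.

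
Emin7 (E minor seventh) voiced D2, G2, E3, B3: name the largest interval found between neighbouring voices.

Adjacent intervals: D2→G2 = perfect fourth; G2→E3 = major sixth; E3→B3 = perfect fifth.
The largest is G2 to E3, a major sixth (9 semitones).

major sixth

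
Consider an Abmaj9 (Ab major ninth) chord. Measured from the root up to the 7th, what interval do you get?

major seventh

Abmaj9 (Ab major ninth) is spelled Ab–C–Eb–G–Bb.
Root = Ab; 7th = G.
Counting 7 letters and 11 half steps from Ab gives a major seventh.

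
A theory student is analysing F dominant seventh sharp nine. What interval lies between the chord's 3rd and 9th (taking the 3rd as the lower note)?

Spelling the chord: F, A, C, E♭, G♯.
3rd = A; 9th = G♯.
From A to G♯ is 11 semitones, exactly the major seventh.

major 7th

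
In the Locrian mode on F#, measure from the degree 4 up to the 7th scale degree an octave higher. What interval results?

The scale runs F# G A B C D E.
So we need the interval from B up to E.
B up to E spans 11 letter names and 17 semitones — a perfect eleventh.

perfect eleventh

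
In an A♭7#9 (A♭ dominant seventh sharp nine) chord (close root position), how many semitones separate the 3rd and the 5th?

3

The chord tones of A♭ dominant seventh sharp nine are A♭-C-E♭-G♭-B.
C to E♭ is a minor third: 3 semitones.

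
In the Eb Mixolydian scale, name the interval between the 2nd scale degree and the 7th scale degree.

m6

Eb mixolydian: Eb F G Ab Bb C Db.
The 2nd scale degree is F and the degree 7 is Db.
F up to Db is 8 semitones, a half step narrower than a major sixth, so the interval is minor.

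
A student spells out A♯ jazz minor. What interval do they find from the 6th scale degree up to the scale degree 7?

Spelling A♯ jazz minor: A♯ B♯ C♯ D♯ E♯ F𝄪 G𝄪.
The 6th scale degree is F𝄪 and the 7th scale degree is G𝄪.
F𝄪 up to G𝄪 spans 2 letter names and 2 semitones — a major second.

major second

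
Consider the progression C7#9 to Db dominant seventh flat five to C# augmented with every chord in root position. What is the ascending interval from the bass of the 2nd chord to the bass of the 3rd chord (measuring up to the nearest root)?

augmented seventh

The roots are Db and C#.
From Db to C#: 12 semitones over a seventh = augmented.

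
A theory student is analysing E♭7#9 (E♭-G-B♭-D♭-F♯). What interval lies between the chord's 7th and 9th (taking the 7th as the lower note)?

augmented 3rd

The 7th is D♭ and the 9th is F♯.
From D♭ to F♯: 5 semitones over a third = augmented.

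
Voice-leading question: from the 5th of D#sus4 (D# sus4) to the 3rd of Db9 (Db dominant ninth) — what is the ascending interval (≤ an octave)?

The 5th of D#sus4 (D# sus4) is A#; the 3rd of Db9 (Db dominant ninth) is F.
6 letter names make it a sixth; at 7 semitones (a whole step narrower than major) the quality is diminished.

diminished sixth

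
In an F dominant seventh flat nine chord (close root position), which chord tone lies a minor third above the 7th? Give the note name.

Gb

Spelling the chord: F A C E♭ G♭.
The 7th is E♭. A minor third above E♭ is G♭.
G♭ is the chord's 9th.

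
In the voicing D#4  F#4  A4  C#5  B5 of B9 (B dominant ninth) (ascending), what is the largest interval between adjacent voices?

minor seventh

Adjacent intervals: D#4→F#4 = minor third; F#4→A4 = minor third; A4→C#5 = major third; C#5→B5 = minor seventh.
The largest is C#5 to B5, a minor seventh (10 semitones).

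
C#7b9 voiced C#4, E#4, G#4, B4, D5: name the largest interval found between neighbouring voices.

major third

Adjacent intervals: C#4→E#4 = major third; E#4→G#4 = minor third; G#4→B4 = minor third; B4→D5 = minor third.
The largest is C#4 to E#4, a major third (4 semitones).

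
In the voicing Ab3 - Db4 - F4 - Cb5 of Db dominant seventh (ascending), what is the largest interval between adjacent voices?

diminished fifth

Adjacent intervals: Ab3→Db4 = perfect fourth; Db4→F4 = major third; F4→Cb5 = diminished fifth.
The largest is F4 to Cb5, a diminished fifth (6 semitones).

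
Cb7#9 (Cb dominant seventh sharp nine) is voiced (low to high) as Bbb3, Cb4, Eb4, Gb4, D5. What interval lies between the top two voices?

Those voices are Gb4 and D5.
5 letter names make it a fifth; at 8 semitones (a half step wider than perfect) the quality is augmented.

augmented 5th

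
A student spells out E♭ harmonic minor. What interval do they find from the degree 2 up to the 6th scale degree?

diminished 5th

Spelling E♭ harmonic minor: E♭ F G♭ A♭ B♭ C♭ D.
So we need the interval from F up to C♭.
F up to C♭ is 6 semitones, a half step narrower than a perfect fifth, so the interval is diminished.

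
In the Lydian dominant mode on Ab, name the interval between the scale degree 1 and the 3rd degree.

major third

Spelling the Lydian dominant mode on Ab: Ab Bb C D Eb F Gb.
That puts Ab below C.
Ab up to C spans 3 letter names and 4 semitones — a major third.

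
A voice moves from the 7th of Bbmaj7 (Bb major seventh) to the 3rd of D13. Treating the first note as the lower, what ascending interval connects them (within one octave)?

major sixth

The 7th of Bbmaj7 (Bb major seventh) is A; the 3rd of D13 is F#.
From A to F# is 9 semitones, exactly the major sixth.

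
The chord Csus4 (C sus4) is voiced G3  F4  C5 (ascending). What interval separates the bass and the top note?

The outer voices are G3 and C5.
Counting 11 letters and 17 half steps from G gives a perfect eleventh.

perfect eleventh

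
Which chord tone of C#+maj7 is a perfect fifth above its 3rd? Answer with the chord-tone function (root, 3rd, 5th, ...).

7th

The chord tones of C#maj7#5 (C# augmented major seventh) are C#, E#, G##, B#.
The 3rd is E#. A perfect fifth above E# is B#.
B# is the chord's 7th.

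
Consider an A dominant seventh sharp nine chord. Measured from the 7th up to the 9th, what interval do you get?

augmented third

A7#9 (A dominant seventh sharp nine): A, C#, E, G, B#.
That puts G below B#.
G up to B# is 5 semitones, a half step wider than a major third, so the interval is augmented.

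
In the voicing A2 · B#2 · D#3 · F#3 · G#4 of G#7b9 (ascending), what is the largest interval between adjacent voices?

major 9th

Adjacent intervals: A2→B#2 = augmented second; B#2→D#3 = minor third; D#3→F#3 = minor third; F#3→G#4 = major ninth.
The largest is F#3 to G#4, a major ninth (14 semitones).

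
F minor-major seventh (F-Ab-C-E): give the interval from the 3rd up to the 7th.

3rd = Ab; 7th = E.
Ab up to E is 8 semitones, a half step wider than a perfect fifth, so the interval is augmented.

augmented 5th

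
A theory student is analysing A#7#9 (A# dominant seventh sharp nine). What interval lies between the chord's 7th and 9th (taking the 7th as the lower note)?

A#7#9 is spelled A#, C##, E#, G#, B##.
So we need the interval from G# up to B##.
G# up to B## is 5 semitones, a half step wider than a major third, so the interval is augmented.

augmented third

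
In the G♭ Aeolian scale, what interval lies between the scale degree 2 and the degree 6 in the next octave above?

diminished twelfth

The scale runs G♭ A♭ B𝄫 C♭ D♭ E𝄫 F♭.
That puts A♭ below E𝄫.
12 letter names make it a twelfth; at 18 semitones (a half step narrower than perfect) the quality is diminished.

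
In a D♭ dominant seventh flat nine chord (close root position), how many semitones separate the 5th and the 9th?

D♭7b9: D♭–F–A♭–C♭–E𝄫.
A♭ to E𝄫 is a diminished fifth: 6 semitones.

6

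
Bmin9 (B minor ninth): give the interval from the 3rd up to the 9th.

major seventh

Bm9 is spelled B-D-F♯-A-C♯.
3rd = D; 9th = C♯.
From D to C♯ is 11 semitones, exactly the major seventh.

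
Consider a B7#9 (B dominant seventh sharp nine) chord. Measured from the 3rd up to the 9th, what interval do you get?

M7

The chord tones of B7#9 (B dominant seventh sharp nine) are B D# F# A C##.
3rd = D#; 9th = C##.
Counting 7 letters and 11 half steps from D# gives a major seventh.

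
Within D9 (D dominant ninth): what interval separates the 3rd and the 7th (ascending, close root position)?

D9 is spelled D, F#, A, C, E.
So we need the interval from F# up to C.
From F# to C: 6 semitones over a fifth = diminished.

diminished fifth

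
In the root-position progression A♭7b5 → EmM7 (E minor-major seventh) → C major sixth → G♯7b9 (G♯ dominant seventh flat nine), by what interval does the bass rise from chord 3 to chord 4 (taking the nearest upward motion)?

The roots are C and G♯.
C up to G♯ is 8 semitones, a half step wider than a perfect fifth, so the interval is augmented.

augmented fifth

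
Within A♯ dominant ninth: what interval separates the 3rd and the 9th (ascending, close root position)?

A♯ dominant ninth: A♯ C𝄪 E♯ G♯ B♯.
The 3rd is C𝄪 and the 9th is B♯.
From C𝄪 to B♯: 10 semitones over a seventh = minor.

minor seventh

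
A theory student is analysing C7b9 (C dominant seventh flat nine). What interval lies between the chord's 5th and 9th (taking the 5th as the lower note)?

d5

C dominant seventh flat nine is spelled C, E, G, Bb, Db.
That puts G below Db.
5 letter names make it a fifth; at 6 semitones (a half step narrower than perfect) the quality is diminished.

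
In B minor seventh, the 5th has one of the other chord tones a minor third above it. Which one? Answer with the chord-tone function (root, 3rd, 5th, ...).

7th

The chord tones of B-7 (B minor seventh) are B-D-F#-A.
The 5th is F#. A minor third above F# is A.
A is the chord's 7th.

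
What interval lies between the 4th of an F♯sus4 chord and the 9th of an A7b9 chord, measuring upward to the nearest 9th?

The 4th of F♯sus4 is B; the 9th of A7b9 is B♭.
From B to B♭: 11 semitones over an octave = diminished.

diminished 8th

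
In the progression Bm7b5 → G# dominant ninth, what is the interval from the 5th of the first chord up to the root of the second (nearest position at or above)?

The 5th of Bm7b5 is F; the root of G# dominant ninth is G#.
F up to G# is 3 semitones, a half step wider than a major second, so the interval is augmented.

augmented 2nd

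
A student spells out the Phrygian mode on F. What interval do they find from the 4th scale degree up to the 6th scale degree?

minor third

Spelling the Phrygian mode on F: F G♭ A♭ B♭ C D♭ E♭.
The 4th scale degree is B♭ and the 6th scale degree is D♭.
B♭ up to D♭ is 3 semitones, a half step narrower than a major third, so the interval is minor.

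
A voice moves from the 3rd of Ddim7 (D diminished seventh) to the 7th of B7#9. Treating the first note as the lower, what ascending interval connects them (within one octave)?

major third

The 3rd of Ddim7 (D diminished seventh) is F; the 7th of B7#9 is A.
From F to A is 4 semitones, exactly the major third.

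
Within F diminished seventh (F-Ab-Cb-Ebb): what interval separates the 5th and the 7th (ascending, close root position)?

That puts Cb below Ebb.
3 letter names make it a third; at 3 semitones (a half step narrower than major) the quality is minor.

m3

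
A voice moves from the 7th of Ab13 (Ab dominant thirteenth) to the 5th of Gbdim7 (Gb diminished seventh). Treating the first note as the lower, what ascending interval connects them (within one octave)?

Ab13 (Ab dominant thirteenth) has Gb as its 7th, and Gbdim7 (Gb diminished seventh) has Dbb as its 5th.
5 letter names make it a fifth; at 6 semitones (a half step narrower than perfect) the quality is diminished.

diminished fifth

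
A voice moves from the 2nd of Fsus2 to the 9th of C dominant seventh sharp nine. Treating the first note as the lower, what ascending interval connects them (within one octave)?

Fsus2 has G as its 2nd, and C dominant seventh sharp nine has D♯ as its 9th.
G up to D♯ is 8 semitones, a half step wider than a perfect fifth, so the interval is augmented.

augmented fifth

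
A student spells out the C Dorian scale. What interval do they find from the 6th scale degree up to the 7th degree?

C dorian: C D Eb F G A Bb.
So we need the interval from A up to Bb.
From A to Bb: 1 semitone over a second = minor.

minor second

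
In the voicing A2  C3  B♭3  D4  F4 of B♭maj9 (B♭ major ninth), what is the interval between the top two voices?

minor 3rd

Those voices are D4 and F4.
3 letter names make it a third; at 3 semitones (a half step narrower than major) the quality is minor.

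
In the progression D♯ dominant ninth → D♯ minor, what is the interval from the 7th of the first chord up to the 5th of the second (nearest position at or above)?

major 6th

D♯ dominant ninth has C♯ as its 7th, and D♯ minor has A♯ as its 5th.
C♯ up to A♯ spans 6 letter names and 9 semitones — a major sixth.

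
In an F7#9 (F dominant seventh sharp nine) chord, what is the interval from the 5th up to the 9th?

augmented fifth

F7#9 is spelled F–A–C–E♭–G♯.
5th = C; 9th = G♯.
From C to G♯: 8 semitones over a fifth = augmented.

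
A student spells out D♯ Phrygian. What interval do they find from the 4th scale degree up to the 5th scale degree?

D♯ phrygian: D♯ E F♯ G♯ A♯ B C♯.
That puts G♯ below A♯.
G♯ up to A♯ spans 2 letter names and 2 semitones — a major second.

major second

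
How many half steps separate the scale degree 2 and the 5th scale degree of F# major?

5

The scale is F# G# A# B C# D# E#.
G# up to C# is a perfect fourth — 5 semitones.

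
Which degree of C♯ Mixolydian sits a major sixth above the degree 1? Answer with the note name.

A#

The scale is C♯ D♯ E♯ F♯ G♯ A♯ B.
The degree 1 is C♯; a major sixth above that is A♯ — scale degree 6.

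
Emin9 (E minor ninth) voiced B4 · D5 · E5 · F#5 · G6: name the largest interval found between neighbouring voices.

Adjacent intervals: B4→D5 = minor third; D5→E5 = major second; E5→F#5 = major second; F#5→G6 = minor ninth.
The largest is F#5 to G6, a minor ninth (13 semitones).

minor ninth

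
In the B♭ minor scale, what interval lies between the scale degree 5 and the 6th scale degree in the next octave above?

Spelling the B♭ minor scale: B♭ C D♭ E♭ F G♭ A♭.
That puts F below G♭.
From F to G♭: 13 semitones over a ninth = minor.

minor ninth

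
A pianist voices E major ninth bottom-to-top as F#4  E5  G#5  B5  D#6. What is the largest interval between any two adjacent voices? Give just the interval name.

minor seventh

Adjacent intervals: F#4→E5 = minor seventh; E5→G#5 = major third; G#5→B5 = minor third; B5→D#6 = major third.
The largest is F#4 to E5, a minor seventh (10 semitones).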